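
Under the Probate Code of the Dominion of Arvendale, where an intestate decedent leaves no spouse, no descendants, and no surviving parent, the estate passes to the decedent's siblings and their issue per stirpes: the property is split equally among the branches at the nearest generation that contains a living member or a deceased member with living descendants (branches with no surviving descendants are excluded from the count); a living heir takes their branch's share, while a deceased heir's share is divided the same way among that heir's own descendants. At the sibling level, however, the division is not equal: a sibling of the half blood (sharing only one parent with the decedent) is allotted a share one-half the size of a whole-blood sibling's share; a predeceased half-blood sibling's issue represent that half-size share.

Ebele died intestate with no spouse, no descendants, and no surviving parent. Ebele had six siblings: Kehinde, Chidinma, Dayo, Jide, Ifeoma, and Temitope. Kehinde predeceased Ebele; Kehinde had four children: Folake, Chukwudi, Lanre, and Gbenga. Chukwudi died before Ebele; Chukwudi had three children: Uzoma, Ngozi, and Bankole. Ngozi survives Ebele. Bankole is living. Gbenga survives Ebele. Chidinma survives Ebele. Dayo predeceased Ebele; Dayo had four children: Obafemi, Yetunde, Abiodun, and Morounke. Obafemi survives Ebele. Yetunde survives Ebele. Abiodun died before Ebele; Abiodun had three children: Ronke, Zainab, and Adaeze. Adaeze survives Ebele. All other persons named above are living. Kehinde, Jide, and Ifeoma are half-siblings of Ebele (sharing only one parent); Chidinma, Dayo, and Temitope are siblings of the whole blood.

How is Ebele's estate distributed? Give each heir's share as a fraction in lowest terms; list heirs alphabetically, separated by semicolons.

Adaeze 1/54; Bankole 1/108; Chidinma 2/9; Folake 1/36; Gbenga 1/36; Ifeoma 1/9; Jide 1/9; Lanre 1/36; Morounke 1/18; Ngozi 1/108; Obafemi 1/18; Ronke 1/54; Temitope 2/9; Uzoma 1/108; Yetunde 1/18; Zainab 1/54

No spouse, descendants, or parent survives, so the estate passes to Ebele's siblings per stirpes.
Half-blood siblings count for one-half the weight of whole-blood siblings at the initial division.
Dividing 1 in proportion to weights (total weight 9/2): Kehinde (weight 1/2) → 1/9; Chidinma (weight 1) → 2/9; Dayo (weight 1) → 2/9; Jide (weight 1/2) → 1/9; Ifeoma (weight 1/2) → 1/9; Temitope (weight 1) → 2/9.
Kehinde predeceased; the 1/9 allotted to Kehinde's branch passes to Kehinde's issue by representation.
The 1/9 is divided into 4 equal shares of 1/36 among Folake, Chukwudi, Lanre, Gbenga.
Folake is living and takes 1/36.
Chukwudi predeceased; the 1/36 allotted to Chukwudi's branch passes to Chukwudi's issue by representation.
The 1/36 is divided into 3 equal shares of 1/108 among Uzoma, Ngozi, Bankole.
Uzoma is living and takes 1/108.
Ngozi is living and takes 1/108.
Bankole is living and takes 1/108.
Lanre is living and takes 1/36.
Gbenga is living and takes 1/36.
Chidinma is living and takes 2/9.
Dayo predeceased; the 2/9 allotted to Dayo's branch passes to Dayo's issue by representation.
The 2/9 is divided into 4 equal shares of 1/18 among Obafemi, Yetunde, Abiodun, Morounke.
Obafemi is living and takes 1/18.
Yetunde is living and takes 1/18.
Abiodun predeceased; the 1/18 allotted to Abiodun's branch passes to Abiodun's issue by representation.
The 1/18 is divided into 3 equal shares of 1/54 among Ronke, Zainab, Adaeze.
Ronke is living and takes 1/54.
Zainab is living and takes 1/54.
Adaeze is living and takes 1/54.
Morounke is living and takes 1/18.
Jide is living and takes 1/9.
Ifeoma is living and takes 1/9.
Temitope is living and takes 2/9.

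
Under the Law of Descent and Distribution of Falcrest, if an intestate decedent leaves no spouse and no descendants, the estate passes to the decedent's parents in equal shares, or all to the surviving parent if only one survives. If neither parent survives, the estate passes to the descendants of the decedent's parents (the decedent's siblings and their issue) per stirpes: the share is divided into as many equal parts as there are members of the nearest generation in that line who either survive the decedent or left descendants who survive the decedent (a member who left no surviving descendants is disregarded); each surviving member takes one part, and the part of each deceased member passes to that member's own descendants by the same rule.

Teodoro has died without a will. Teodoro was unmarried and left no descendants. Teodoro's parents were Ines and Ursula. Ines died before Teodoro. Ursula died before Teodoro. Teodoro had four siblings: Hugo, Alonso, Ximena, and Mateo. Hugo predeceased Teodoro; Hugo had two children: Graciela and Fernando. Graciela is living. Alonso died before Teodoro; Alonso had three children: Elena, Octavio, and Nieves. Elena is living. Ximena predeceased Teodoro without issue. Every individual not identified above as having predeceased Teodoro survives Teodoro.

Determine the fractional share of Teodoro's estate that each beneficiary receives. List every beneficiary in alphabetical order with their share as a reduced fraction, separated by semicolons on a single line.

Neither parent survives and there are no descendants, so the estate passes to Teodoro's siblings and their issue per stirpes.
Ximena left no surviving issue, so that branch lapses and is disregarded.
The estate is divided into 3 equal shares of 1/3 among Hugo, Alonso, Mateo.
Hugo predeceased; the 1/3 allotted to Hugo's branch passes to Hugo's issue by representation.
The 1/3 is divided into 2 equal shares of 1/6 among Graciela, Fernando.
Graciela is living and takes 1/6.
Fernando is living and takes 1/6.
Alonso predeceased; the 1/3 allotted to Alonso's branch passes to Alonso's issue by representation.
The 1/3 is divided into 3 equal shares of 1/9 among Elena, Octavio, Nieves.
Elena is living and takes 1/9.
Octavio is living and takes 1/9.
Nieves is living and takes 1/9.
Mateo is living and takes 1/3.

Elena 1/9; Fernando 1/6; Graciela 1/6; Mateo 1/3; Nieves 1/9; Octavio 1/9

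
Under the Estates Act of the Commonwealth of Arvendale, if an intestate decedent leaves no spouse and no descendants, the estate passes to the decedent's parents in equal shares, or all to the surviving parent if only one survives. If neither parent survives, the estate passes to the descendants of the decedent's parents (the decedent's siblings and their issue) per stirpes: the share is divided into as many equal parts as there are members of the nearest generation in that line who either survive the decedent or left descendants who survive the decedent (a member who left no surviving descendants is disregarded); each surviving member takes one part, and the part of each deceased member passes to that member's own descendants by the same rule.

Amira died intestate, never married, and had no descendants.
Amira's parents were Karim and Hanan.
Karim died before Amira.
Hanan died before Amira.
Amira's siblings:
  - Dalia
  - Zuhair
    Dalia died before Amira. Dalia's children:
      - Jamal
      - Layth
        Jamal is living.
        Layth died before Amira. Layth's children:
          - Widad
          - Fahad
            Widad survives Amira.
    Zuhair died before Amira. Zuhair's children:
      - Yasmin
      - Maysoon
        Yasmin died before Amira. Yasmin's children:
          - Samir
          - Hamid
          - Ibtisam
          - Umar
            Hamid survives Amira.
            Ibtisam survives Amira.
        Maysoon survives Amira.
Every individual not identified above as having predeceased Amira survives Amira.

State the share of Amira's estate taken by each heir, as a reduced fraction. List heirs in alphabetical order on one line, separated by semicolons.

Neither parent survives and there are no descendants, so the estate passes to Amira's siblings and their issue per stirpes.
The estate is divided into 2 equal shares of 1/2 among Dalia, Zuhair.
Dalia predeceased; the 1/2 allotted to Dalia's branch passes to Dalia's issue by representation.
The 1/2 is divided into 2 equal shares of 1/4 among Jamal, Layth.
Jamal is living and takes 1/4.
Layth predeceased; the 1/4 allotted to Layth's branch passes to Layth's issue by representation.
The 1/4 is divided into 2 equal shares of 1/8 among Widad, Fahad.
Widad is living and takes 1/8.
Fahad is living and takes 1/8.
Zuhair predeceased; the 1/2 allotted to Zuhair's branch passes to Zuhair's issue by representation.
The 1/2 is divided into 2 equal shares of 1/4 among Yasmin, Maysoon.
Yasmin predeceased; the 1/4 allotted to Yasmin's branch passes to Yasmin's issue by representation.
The 1/4 is divided into 4 equal shares of 1/16 among Samir, Hamid, Ibtisam, Umar.
Samir is living and takes 1/16.
Hamid is living and takes 1/16.
Ibtisam is living and takes 1/16.
Umar is living and takes 1/16.
Maysoon is living and takes 1/4.

Fahad 1/8; Hamid 1/16; Ibtisam 1/16; Jamal 1/4; Maysoon 1/4; Samir 1/16; Umar 1/16; Widad 1/8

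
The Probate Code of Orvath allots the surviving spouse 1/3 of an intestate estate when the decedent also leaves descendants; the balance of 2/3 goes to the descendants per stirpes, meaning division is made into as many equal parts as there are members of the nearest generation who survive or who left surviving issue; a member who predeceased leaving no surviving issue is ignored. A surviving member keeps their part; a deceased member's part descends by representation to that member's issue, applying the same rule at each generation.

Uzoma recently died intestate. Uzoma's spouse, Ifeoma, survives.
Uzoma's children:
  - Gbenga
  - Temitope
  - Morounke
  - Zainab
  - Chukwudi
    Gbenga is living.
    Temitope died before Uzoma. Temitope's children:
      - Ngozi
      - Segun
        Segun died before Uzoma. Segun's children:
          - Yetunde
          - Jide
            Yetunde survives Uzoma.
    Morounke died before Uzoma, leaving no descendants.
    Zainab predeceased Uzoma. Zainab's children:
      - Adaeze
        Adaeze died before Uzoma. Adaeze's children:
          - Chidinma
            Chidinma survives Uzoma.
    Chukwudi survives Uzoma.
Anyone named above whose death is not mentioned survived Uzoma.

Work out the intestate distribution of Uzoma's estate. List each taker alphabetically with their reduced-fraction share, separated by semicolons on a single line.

Ifeoma, as surviving spouse, takes 1/3.
The remaining 2/3 passes to Uzoma's descendants per stirpes.
Morounke left no surviving issue, so that branch lapses and is disregarded.
The 2/3 is divided into 4 equal shares of 1/6 among Gbenga, Temitope, Zainab, Chukwudi.
Gbenga is living and takes 1/6.
Temitope predeceased; the 1/6 allotted to Temitope's branch passes to Temitope's issue by representation.
The 1/6 is divided into 2 equal shares of 1/12 among Ngozi, Segun.
Ngozi is living and takes 1/12.
Segun predeceased; the 1/12 allotted to Segun's branch passes to Segun's issue by representation.
The 1/12 is divided into 2 equal shares of 1/24 among Yetunde, Jide.
Yetunde is living and takes 1/24.
Jide is living and takes 1/24.
Zainab predeceased; the 1/6 allotted to Zainab's branch passes to Zainab's issue by representation.
Adaeze's line is the sole branch at this level, so the full 1/6 passes to Adaeze's issue by representation.
Chidinma is the sole taker at this level and receives the full 1/6.
Chukwudi is living and takes 1/6.

Chidinma 1/6; Chukwudi 1/6; Gbenga 1/6; Ifeoma 1/3; Jide 1/24; Ngozi 1/12; Yetunde 1/24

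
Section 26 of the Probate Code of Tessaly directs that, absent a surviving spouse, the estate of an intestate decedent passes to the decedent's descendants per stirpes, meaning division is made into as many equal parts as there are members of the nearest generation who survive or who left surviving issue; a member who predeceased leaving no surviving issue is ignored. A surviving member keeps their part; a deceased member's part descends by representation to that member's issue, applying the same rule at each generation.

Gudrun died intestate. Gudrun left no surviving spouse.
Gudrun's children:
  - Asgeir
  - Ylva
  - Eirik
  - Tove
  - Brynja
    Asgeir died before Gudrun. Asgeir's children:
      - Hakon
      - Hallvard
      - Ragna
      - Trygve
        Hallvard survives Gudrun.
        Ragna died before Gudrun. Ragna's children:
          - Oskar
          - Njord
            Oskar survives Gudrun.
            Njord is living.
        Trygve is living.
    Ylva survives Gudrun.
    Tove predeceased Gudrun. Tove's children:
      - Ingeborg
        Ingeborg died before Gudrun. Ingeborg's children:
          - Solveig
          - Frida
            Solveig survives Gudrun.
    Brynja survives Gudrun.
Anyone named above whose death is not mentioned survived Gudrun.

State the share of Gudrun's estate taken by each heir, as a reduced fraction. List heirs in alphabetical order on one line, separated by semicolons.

There is no surviving spouse, so the entire estate passes to Gudrun's descendants per stirpes.
The estate is divided into 5 equal shares of 1/5 among Asgeir, Ylva, Eirik, Tove, Brynja.
Asgeir predeceased; the 1/5 allotted to Asgeir's branch passes to Asgeir's issue by representation.
The 1/5 is divided into 4 equal shares of 1/20 among Hakon, Hallvard, Ragna, Trygve.
Hakon is living and takes 1/20.
Hallvard is living and takes 1/20.
Ragna predeceased; the 1/20 allotted to Ragna's branch passes to Ragna's issue by representation.
The 1/20 is divided into 2 equal shares of 1/40 among Oskar, Njord.
Oskar is living and takes 1/40.
Njord is living and takes 1/40.
Trygve is living and takes 1/20.
Ylva is living and takes 1/5.
Eirik is living and takes 1/5.
Tove predeceased; the 1/5 allotted to Tove's branch passes to Tove's issue by representation.
Ingeborg's line is the sole branch at this level, so the full 1/5 passes to Ingeborg's issue by representation.
The 1/5 is divided into 2 equal shares of 1/10 among Solveig, Frida.
Solveig is living and takes 1/10.
Frida is living and takes 1/10.
Brynja is living and takes 1/5.

Brynja 1/5; Eirik 1/5; Frida 1/10; Hakon 1/20; Hallvard 1/20; Njord 1/40; Oskar 1/40; Solveig 1/10; Trygve 1/20; Ylva 1/5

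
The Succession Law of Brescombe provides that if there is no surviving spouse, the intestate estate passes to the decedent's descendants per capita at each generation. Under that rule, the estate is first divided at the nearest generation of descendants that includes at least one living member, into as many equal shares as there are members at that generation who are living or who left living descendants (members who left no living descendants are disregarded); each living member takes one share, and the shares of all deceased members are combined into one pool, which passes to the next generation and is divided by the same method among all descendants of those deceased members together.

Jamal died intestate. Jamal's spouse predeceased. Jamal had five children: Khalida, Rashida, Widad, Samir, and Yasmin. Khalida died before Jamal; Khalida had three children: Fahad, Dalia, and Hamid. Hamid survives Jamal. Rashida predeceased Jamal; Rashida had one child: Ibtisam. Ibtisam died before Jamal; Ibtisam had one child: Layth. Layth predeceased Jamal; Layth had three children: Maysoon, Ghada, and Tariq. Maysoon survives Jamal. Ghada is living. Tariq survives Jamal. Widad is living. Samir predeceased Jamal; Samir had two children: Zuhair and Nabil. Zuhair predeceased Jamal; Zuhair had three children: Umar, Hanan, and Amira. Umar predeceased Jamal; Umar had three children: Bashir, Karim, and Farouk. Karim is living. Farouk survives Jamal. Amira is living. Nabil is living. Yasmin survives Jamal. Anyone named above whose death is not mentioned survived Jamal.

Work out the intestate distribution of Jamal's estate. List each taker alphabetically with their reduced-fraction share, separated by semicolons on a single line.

There is no surviving spouse, so the entire estate passes to Jamal's descendants per capita at each generation.
At generation 1 (Khalida, Rashida, Widad, Samir, Yasmin) there are 5 shares of (1)/5 = 1/5 each.
Living: Widad and Yasmin — each takes 1/5.
Deceased: Khalida, Rashida, and Samir. Their combined 3/5 is pooled and carried to generation 2.
At generation 2 (Fahad, Dalia, Hamid, Ibtisam, Zuhair, Nabil) there are 6 shares of (3/5)/6 = 1/10 each.
Living: Fahad, Dalia, Hamid, and Nabil — each takes 1/10.
Deceased: Ibtisam and Zuhair. Their combined 1/5 is pooled and carried to generation 3.
At generation 3 (Layth, Umar, Hanan, Amira) there are 4 shares of (1/5)/4 = 1/20 each.
Living: Hanan and Amira — each takes 1/20.
Deceased: Layth and Umar. Their combined 1/10 is pooled and carried to generation 4.
At generation 4 (Maysoon, Ghada, Tariq, Bashir, Karim, Farouk) there are 6 shares of (1/10)/6 = 1/60 each.
Living: Maysoon, Ghada, Tariq, Bashir, Karim, and Farouk — each takes 1/60.

Amira 1/20; Bashir 1/60; Dalia 1/10; Fahad 1/10; Farouk 1/60; Ghada 1/60; Hamid 1/10; Hanan 1/20; Karim 1/60; Maysoon 1/60; Nabil 1/10; Tariq 1/60; Widad 1/5; Yasmin 1/5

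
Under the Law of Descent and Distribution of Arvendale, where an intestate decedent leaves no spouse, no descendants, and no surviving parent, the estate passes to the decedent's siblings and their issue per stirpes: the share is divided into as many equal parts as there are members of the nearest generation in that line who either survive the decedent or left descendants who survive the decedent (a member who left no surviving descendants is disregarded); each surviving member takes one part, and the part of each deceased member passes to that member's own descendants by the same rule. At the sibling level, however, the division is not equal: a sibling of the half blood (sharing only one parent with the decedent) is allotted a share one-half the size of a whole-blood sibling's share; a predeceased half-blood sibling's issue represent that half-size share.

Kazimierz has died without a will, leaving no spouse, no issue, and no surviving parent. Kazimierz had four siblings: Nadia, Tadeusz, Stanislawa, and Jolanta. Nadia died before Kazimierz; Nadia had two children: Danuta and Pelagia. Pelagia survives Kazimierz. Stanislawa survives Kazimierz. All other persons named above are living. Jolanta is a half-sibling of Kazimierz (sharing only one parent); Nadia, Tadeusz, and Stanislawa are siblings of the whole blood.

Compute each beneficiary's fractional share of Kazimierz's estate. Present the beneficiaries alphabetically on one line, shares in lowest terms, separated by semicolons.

Danuta 1/7; Jolanta 1/7; Pelagia 1/7; Stanislawa 2/7; Tadeusz 2/7

No spouse, descendants, or parent survives, so the estate passes to Kazimierz's siblings per stirpes.
Half-blood siblings count for one-half the weight of whole-blood siblings at the initial division.
Dividing 1 in proportion to weights (total weight 7/2): Nadia (weight 1) → 2/7; Tadeusz (weight 1) → 2/7; Stanislawa (weight 1) → 2/7; Jolanta (weight 1/2) → 1/7.
Nadia predeceased; the 2/7 allotted to Nadia's branch passes to Nadia's issue by representation.
The 2/7 is divided into 2 equal shares of 1/7 among Danuta, Pelagia.
Danuta is living and takes 1/7.
Pelagia is living and takes 1/7.
Tadeusz is living and takes 2/7.
Stanislawa is living and takes 2/7.
Jolanta is living and takes 1/7.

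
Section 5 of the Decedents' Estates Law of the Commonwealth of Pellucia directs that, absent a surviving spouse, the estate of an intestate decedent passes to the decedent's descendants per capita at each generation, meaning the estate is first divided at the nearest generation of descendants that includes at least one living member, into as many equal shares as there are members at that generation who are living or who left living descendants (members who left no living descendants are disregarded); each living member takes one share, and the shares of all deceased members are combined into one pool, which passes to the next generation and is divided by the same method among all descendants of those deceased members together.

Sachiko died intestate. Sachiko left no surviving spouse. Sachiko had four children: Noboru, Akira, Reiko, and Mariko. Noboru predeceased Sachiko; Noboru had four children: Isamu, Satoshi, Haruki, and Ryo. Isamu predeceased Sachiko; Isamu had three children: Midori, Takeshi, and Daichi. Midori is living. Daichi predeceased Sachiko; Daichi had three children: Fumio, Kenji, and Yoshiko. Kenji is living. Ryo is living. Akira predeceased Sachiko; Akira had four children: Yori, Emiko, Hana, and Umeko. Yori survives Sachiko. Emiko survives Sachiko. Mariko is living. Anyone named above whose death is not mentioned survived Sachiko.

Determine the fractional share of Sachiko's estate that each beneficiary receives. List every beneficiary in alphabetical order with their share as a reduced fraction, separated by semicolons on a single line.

There is no surviving spouse, so the entire estate passes to Sachiko's descendants per capita at each generation.
At generation 1 (Noboru, Akira, Reiko, Mariko) there are 4 shares of (1)/4 = 1/4 each.
Living: Reiko and Mariko — each takes 1/4.
Deceased: Noboru and Akira. Their combined 1/2 is pooled and carried to generation 2.
At generation 2 (Isamu, Satoshi, Haruki, Ryo, Yori, Emiko, Hana, Umeko) there are 8 shares of (1/2)/8 = 1/16 each.
Living: Satoshi, Haruki, Ryo, Yori, Emiko, Hana, and Umeko — each takes 1/16.
Deceased: Isamu. That 1/16 share is carried to generation 3.
At generation 3 (Midori, Takeshi, Daichi) there are 3 shares of (1/16)/3 = 1/48 each.
Living: Midori and Takeshi — each takes 1/48.
Deceased: Daichi. That 1/48 share is carried to generation 4.
At generation 4 (Fumio, Kenji, Yoshiko) there are 3 shares of (1/48)/3 = 1/144 each.
Living: Fumio, Kenji, and Yoshiko — each takes 1/144.

Emiko 1/16; Fumio 1/144; Hana 1/16; Haruki 1/16; Kenji 1/144; Mariko 1/4; Midori 1/48; Reiko 1/4; Ryo 1/16; Satoshi 1/16; Takeshi 1/48; Umeko 1/16; Yori 1/16; Yoshiko 1/144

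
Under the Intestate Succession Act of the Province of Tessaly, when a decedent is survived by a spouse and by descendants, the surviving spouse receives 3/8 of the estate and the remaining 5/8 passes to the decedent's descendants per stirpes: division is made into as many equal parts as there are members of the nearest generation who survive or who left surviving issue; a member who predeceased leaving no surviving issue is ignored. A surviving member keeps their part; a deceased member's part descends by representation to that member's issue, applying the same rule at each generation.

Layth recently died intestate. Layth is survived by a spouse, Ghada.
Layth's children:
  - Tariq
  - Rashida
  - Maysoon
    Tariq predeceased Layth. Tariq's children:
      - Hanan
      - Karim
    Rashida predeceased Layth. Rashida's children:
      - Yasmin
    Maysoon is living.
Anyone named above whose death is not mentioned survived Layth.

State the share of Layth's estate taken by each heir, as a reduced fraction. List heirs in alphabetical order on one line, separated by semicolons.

Ghada, as surviving spouse, takes 3/8.
The remaining 5/8 passes to Layth's descendants per stirpes.
The 5/8 is divided into 3 equal shares of 5/24 among Tariq, Rashida, Maysoon.
Tariq predeceased; the 5/24 allotted to Tariq's branch passes to Tariq's issue by representation.
The 5/24 is divided into 2 equal shares of 5/48 among Hanan, Karim.
Hanan is living and takes 5/48.
Karim is living and takes 5/48.
Rashida predeceased; the 5/24 allotted to Rashida's branch passes to Rashida's issue by representation.
Yasmin is the sole taker at this level and receives the full 5/24.
Maysoon is living and takes 5/24.

Ghada 3/8; Hanan 5/48; Karim 5/48; Maysoon 5/24; Yasmin 5/24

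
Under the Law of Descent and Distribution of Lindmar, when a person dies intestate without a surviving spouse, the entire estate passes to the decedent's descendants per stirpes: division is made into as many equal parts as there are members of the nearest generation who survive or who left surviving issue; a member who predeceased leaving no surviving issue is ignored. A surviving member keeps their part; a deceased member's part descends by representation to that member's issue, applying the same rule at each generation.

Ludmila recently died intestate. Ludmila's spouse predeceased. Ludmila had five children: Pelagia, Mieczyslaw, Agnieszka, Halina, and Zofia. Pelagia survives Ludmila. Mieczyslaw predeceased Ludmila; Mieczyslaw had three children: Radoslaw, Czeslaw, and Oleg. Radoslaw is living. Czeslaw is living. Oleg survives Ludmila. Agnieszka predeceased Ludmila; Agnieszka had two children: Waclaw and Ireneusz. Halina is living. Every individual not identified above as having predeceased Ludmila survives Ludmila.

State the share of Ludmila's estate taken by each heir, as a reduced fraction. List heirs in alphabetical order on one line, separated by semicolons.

There is no surviving spouse, so the entire estate passes to Ludmila's descendants per stirpes.
The estate is divided into 5 equal shares of 1/5 among Pelagia, Mieczyslaw, Agnieszka, Halina, Zofia.
Pelagia is living and takes 1/5.
Mieczyslaw predeceased; the 1/5 allotted to Mieczyslaw's branch passes to Mieczyslaw's issue by representation.
The 1/5 is divided into 3 equal shares of 1/15 among Radoslaw, Czeslaw, Oleg.
Radoslaw is living and takes 1/15.
Czeslaw is living and takes 1/15.
Oleg is living and takes 1/15.
Agnieszka predeceased; the 1/5 allotted to Agnieszka's branch passes to Agnieszka's issue by representation.
The 1/5 is divided into 2 equal shares of 1/10 among Waclaw, Ireneusz.
Waclaw is living and takes 1/10.
Ireneusz is living and takes 1/10.
Halina is living and takes 1/5.
Zofia is living and takes 1/5.

Czeslaw 1/15; Halina 1/5; Ireneusz 1/10; Oleg 1/15; Pelagia 1/5; Radoslaw 1/15; Waclaw 1/10; Zofia 1/5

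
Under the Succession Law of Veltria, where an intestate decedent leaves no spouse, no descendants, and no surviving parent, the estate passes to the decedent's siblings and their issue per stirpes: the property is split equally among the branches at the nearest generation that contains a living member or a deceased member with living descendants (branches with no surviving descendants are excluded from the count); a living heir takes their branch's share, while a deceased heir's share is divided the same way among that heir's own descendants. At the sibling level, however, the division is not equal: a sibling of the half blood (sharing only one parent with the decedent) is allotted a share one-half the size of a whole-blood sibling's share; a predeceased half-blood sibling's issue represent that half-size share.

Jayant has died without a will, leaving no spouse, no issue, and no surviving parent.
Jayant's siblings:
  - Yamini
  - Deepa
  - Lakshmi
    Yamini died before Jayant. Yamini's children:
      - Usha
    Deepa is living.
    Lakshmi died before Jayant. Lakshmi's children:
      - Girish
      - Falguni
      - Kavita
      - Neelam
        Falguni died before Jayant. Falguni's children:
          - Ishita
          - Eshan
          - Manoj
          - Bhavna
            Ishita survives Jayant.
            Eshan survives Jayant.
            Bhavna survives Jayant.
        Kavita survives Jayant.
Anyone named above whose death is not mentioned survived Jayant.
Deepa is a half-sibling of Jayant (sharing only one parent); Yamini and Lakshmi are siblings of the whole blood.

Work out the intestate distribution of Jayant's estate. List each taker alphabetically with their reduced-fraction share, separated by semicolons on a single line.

Bhavna 1/40; Deepa 1/5; Eshan 1/40; Girish 1/10; Ishita 1/40; Kavita 1/10; Manoj 1/40; Neelam 1/10; Usha 2/5

No spouse, descendants, or parent survives, so the estate passes to Jayant's siblings per stirpes.
Half-blood siblings count for one-half the weight of whole-blood siblings at the initial division.
Dividing 1 in proportion to weights (total weight 5/2): Yamini (weight 1) → 2/5; Deepa (weight 1/2) → 1/5; Lakshmi (weight 1) → 2/5.
Yamini predeceased; the 2/5 allotted to Yamini's branch passes to Yamini's issue by representation.
Usha is the sole taker at this level and receives the full 2/5.
Deepa is living and takes 1/5.
Lakshmi predeceased; the 2/5 allotted to Lakshmi's branch passes to Lakshmi's issue by representation.
The 2/5 is divided into 4 equal shares of 1/10 among Girish, Falguni, Kavita, Neelam.
Girish is living and takes 1/10.
Falguni predeceased; the 1/10 allotted to Falguni's branch passes to Falguni's issue by representation.
The 1/10 is divided into 4 equal shares of 1/40 among Ishita, Eshan, Manoj, Bhavna.
Ishita is living and takes 1/40.
Eshan is living and takes 1/40.
Manoj is living and takes 1/40.
Bhavna is living and takes 1/40.
Kavita is living and takes 1/10.
Neelam is living and takes 1/10.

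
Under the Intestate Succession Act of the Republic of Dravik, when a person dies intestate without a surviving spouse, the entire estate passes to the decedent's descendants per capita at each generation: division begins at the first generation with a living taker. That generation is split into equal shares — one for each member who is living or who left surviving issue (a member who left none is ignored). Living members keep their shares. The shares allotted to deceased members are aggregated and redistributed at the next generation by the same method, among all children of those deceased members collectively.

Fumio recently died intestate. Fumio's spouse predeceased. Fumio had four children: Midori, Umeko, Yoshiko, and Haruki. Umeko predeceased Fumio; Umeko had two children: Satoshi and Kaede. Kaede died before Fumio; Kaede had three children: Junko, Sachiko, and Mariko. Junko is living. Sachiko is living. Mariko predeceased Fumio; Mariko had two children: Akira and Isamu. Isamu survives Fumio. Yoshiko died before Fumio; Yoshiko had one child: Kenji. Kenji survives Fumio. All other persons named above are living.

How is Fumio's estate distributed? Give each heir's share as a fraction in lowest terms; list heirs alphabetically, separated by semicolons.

There is no surviving spouse, so the entire estate passes to Fumio's descendants per capita at each generation.
At generation 1 (Midori, Umeko, Yoshiko, Haruki) there are 4 shares of (1)/4 = 1/4 each.
Living: Midori and Haruki — each takes 1/4.
Deceased: Umeko and Yoshiko. Their combined 1/2 is pooled and carried to generation 2.
At generation 2 (Satoshi, Kaede, Kenji) there are 3 shares of (1/2)/3 = 1/6 each.
Living: Satoshi and Kenji — each takes 1/6.
Deceased: Kaede. That 1/6 share is carried to generation 3.
At generation 3 (Junko, Sachiko, Mariko) there are 3 shares of (1/6)/3 = 1/18 each.
Living: Junko and Sachiko — each takes 1/18.
Deceased: Mariko. That 1/18 share is carried to generation 4.
At generation 4 (Akira, Isamu) there are 2 shares of (1/18)/2 = 1/36 each.
Living: Akira and Isamu — each takes 1/36.

Akira 1/36; Haruki 1/4; Isamu 1/36; Junko 1/18; Kenji 1/6; Midori 1/4; Sachiko 1/18; Satoshi 1/6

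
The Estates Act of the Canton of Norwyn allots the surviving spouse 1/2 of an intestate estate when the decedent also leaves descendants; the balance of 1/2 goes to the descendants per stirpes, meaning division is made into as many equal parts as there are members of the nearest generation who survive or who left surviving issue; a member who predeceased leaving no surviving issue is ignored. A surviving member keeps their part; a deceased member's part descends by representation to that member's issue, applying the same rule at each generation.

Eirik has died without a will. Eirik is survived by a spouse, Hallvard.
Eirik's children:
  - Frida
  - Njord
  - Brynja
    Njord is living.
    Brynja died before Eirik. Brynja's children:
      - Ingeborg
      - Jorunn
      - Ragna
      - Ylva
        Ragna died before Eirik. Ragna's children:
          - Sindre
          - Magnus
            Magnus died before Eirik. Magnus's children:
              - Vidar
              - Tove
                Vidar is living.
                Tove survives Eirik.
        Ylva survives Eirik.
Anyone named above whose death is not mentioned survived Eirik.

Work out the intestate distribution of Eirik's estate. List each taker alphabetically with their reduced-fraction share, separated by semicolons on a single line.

Frida 1/6; Hallvard 1/2; Ingeborg 1/24; Jorunn 1/24; Njord 1/6; Sindre 1/48; Tove 1/96; Vidar 1/96; Ylva 1/24

Hallvard, as surviving spouse, takes 1/2.
The remaining 1/2 passes to Eirik's descendants per stirpes.
The 1/2 is divided into 3 equal shares of 1/6 among Frida, Njord, Brynja.
Frida is living and takes 1/6.
Njord is living and takes 1/6.
Brynja predeceased; the 1/6 allotted to Brynja's branch passes to Brynja's issue by representation.
The 1/6 is divided into 4 equal shares of 1/24 among Ingeborg, Jorunn, Ragna, Ylva.
Ingeborg is living and takes 1/24.
Jorunn is living and takes 1/24.
Ragna predeceased; the 1/24 allotted to Ragna's branch passes to Ragna's issue by representation.
The 1/24 is divided into 2 equal shares of 1/48 among Sindre, Magnus.
Sindre is living and takes 1/48.
Magnus predeceased; the 1/48 allotted to Magnus's branch passes to Magnus's issue by representation.
The 1/48 is divided into 2 equal shares of 1/96 among Vidar, Tove.
Vidar is living and takes 1/96.
Tove is living and takes 1/96.
Ylva is living and takes 1/24.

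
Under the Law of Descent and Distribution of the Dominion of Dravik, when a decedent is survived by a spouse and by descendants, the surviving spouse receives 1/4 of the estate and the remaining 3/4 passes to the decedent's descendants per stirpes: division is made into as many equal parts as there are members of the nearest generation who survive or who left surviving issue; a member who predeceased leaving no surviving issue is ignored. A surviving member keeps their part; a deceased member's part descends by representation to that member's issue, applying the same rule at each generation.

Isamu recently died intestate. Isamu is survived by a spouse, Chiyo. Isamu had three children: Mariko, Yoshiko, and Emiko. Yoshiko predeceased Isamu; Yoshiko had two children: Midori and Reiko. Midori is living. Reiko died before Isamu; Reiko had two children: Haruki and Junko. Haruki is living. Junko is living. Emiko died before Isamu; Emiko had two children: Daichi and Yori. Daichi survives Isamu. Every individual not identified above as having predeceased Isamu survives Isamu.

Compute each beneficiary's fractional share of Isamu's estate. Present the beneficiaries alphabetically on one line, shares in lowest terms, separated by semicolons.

Chiyo, as surviving spouse, takes 1/4.
The remaining 3/4 passes to Isamu's descendants per stirpes.
The 3/4 is divided into 3 equal shares of 1/4 among Mariko, Yoshiko, Emiko.
Mariko is living and takes 1/4.
Yoshiko predeceased; the 1/4 allotted to Yoshiko's branch passes to Yoshiko's issue by representation.
The 1/4 is divided into 2 equal shares of 1/8 among Midori, Reiko.
Midori is living and takes 1/8.
Reiko predeceased; the 1/8 allotted to Reiko's branch passes to Reiko's issue by representation.
The 1/8 is divided into 2 equal shares of 1/16 among Haruki, Junko.
Haruki is living and takes 1/16.
Junko is living and takes 1/16.
Emiko predeceased; the 1/4 allotted to Emiko's branch passes to Emiko's issue by representation.
The 1/4 is divided into 2 equal shares of 1/8 among Daichi, Yori.
Daichi is living and takes 1/8.
Yori is living and takes 1/8.

Chiyo 1/4; Daichi 1/8; Haruki 1/16; Junko 1/16; Mariko 1/4; Midori 1/8; Yori 1/8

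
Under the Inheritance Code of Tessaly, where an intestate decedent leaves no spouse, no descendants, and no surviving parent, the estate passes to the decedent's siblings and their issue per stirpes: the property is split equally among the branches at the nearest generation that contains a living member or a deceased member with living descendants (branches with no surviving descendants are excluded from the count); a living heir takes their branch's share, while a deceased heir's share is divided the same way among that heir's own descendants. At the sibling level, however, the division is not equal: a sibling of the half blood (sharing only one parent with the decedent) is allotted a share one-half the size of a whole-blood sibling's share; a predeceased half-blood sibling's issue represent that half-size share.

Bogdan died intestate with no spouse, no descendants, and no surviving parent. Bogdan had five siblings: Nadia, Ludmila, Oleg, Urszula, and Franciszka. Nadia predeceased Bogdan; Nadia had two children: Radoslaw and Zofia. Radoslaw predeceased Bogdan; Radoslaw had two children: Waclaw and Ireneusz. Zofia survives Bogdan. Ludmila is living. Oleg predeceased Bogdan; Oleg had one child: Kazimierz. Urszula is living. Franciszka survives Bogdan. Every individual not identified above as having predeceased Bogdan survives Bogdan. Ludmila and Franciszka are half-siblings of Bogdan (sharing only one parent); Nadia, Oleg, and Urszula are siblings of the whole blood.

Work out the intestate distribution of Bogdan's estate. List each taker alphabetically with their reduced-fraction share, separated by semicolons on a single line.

Franciszka 1/8; Ireneusz 1/16; Kazimierz 1/4; Ludmila 1/8; Urszula 1/4; Waclaw 1/16; Zofia 1/8

No spouse, descendants, or parent survives, so the estate passes to Bogdan's siblings per stirpes.
Half-blood siblings count for one-half the weight of whole-blood siblings at the initial division.
Dividing 1 in proportion to weights (total weight 4): Nadia (weight 1) → 1/4; Ludmila (weight 1/2) → 1/8; Oleg (weight 1) → 1/4; Urszula (weight 1) → 1/4; Franciszka (weight 1/2) → 1/8.
Nadia predeceased; the 1/4 allotted to Nadia's branch passes to Nadia's issue by representation.
The 1/4 is divided into 2 equal shares of 1/8 among Radoslaw, Zofia.
Radoslaw predeceased; the 1/8 allotted to Radoslaw's branch passes to Radoslaw's issue by representation.
The 1/8 is divided into 2 equal shares of 1/16 among Waclaw, Ireneusz.
Waclaw is living and takes 1/16.
Ireneusz is living and takes 1/16.
Zofia is living and takes 1/8.
Ludmila is living and takes 1/8.
Oleg predeceased; the 1/4 allotted to Oleg's branch passes to Oleg's issue by representation.
Kazimierz is the sole taker at this level and receives the full 1/4.
Urszula is living and takes 1/4.
Franciszka is living and takes 1/8.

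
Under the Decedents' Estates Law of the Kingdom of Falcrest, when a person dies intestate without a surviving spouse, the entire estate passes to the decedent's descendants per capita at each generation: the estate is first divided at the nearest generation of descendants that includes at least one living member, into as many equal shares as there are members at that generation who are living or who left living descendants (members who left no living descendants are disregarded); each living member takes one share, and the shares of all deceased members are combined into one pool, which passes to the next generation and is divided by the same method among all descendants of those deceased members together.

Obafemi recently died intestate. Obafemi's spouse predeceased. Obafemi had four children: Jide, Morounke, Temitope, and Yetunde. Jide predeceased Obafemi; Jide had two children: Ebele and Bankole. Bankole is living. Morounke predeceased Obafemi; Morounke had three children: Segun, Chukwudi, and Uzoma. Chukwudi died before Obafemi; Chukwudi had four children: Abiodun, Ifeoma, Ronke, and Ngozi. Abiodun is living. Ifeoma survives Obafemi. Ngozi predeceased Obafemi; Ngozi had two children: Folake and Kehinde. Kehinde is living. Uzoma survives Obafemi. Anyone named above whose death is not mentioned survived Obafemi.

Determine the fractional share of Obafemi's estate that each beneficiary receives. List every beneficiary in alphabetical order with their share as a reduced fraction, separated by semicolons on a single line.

Abiodun 1/40; Bankole 1/10; Ebele 1/10; Folake 1/80; Ifeoma 1/40; Kehinde 1/80; Ronke 1/40; Segun 1/10; Temitope 1/4; Uzoma 1/10; Yetunde 1/4

There is no surviving spouse, so the entire estate passes to Obafemi's descendants per capita at each generation.
At generation 1 (Jide, Morounke, Temitope, Yetunde) there are 4 shares of (1)/4 = 1/4 each.
Living: Temitope and Yetunde — each takes 1/4.
Deceased: Jide and Morounke. Their combined 1/2 is pooled and carried to generation 2.
At generation 2 (Ebele, Bankole, Segun, Chukwudi, Uzoma) there are 5 shares of (1/2)/5 = 1/10 each.
Living: Ebele, Bankole, Segun, and Uzoma — each takes 1/10.
Deceased: Chukwudi. That 1/10 share is carried to generation 3.
At generation 3 (Abiodun, Ifeoma, Ronke, Ngozi) there are 4 shares of (1/10)/4 = 1/40 each.
Living: Abiodun, Ifeoma, and Ronke — each takes 1/40.
Deceased: Ngozi. That 1/40 share is carried to generation 4.
At generation 4 (Folake, Kehinde) there are 2 shares of (1/40)/2 = 1/80 each.
Living: Folake and Kehinde — each takes 1/80.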